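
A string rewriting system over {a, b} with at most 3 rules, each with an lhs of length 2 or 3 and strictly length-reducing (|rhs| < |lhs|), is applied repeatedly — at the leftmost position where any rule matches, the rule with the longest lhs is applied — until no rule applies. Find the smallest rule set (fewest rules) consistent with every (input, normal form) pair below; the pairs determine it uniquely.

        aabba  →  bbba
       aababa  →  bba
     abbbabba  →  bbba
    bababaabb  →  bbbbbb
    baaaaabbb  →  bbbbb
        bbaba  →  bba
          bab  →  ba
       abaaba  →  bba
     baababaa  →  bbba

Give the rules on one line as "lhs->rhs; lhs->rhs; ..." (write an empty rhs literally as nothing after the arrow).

aa->a; aab->bb; ab->a

  | aabba => bbba
  | aababa => bbaba => bbaa => bba
  | abbbabba => abbabba => ababba => aabba => bbba
  | bababaabb => baabaabb => bbbaabb => bbbbbb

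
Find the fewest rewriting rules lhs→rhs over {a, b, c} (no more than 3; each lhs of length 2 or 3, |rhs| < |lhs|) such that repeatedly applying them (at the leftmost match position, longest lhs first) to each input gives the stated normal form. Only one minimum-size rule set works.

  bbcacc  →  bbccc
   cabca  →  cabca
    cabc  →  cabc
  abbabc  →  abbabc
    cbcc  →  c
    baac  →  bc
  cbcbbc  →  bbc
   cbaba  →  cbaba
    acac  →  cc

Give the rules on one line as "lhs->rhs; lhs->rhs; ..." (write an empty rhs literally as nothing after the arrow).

  | bbcacc => bbccc
  | cabca
  | cabc
  | abbabc

ac->c; cbc->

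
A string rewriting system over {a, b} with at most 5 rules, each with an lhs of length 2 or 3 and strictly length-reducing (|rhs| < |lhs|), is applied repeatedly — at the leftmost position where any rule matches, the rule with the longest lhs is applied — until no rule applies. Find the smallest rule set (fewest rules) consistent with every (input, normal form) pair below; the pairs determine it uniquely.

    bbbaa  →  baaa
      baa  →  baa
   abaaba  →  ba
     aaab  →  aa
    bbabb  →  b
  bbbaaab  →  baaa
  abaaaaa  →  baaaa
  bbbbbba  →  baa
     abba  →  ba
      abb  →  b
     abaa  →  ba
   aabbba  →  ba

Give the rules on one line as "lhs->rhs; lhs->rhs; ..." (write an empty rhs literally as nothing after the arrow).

  | bbbaa => baaa
  | baa
  | abaaba => bbaba => baba => bbb => ba
  | aaab => aa

ab->; aba->bb; bb->b; bbb->ba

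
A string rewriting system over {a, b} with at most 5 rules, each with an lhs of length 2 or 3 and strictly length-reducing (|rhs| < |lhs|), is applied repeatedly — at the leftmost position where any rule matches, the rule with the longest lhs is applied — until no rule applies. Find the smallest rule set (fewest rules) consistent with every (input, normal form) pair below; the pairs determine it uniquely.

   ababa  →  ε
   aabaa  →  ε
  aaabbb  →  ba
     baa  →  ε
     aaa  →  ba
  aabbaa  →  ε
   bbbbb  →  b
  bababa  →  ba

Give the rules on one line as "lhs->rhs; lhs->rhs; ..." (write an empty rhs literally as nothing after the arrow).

aa->b; ab->a; bb->; bba->bb

  | ababa => aaba => bba => bb => ε
  | aabaa => bbaa => bba => bb => ε
  | aaabbb => babbb => babb => bab => ba
  | baa => bb => ε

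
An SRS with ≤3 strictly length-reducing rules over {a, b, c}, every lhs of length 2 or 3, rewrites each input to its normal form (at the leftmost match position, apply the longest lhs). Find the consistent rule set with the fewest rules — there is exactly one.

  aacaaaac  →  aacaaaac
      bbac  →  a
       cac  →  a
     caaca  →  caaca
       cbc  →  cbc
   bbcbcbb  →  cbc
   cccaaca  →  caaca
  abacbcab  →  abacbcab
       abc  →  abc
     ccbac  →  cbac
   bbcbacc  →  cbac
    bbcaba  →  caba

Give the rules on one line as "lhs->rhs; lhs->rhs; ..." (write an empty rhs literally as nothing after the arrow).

bb->c; cac->a; cc->c

  | aacaaaac
  | bbac => cac => a
  | cac => a
  | caaca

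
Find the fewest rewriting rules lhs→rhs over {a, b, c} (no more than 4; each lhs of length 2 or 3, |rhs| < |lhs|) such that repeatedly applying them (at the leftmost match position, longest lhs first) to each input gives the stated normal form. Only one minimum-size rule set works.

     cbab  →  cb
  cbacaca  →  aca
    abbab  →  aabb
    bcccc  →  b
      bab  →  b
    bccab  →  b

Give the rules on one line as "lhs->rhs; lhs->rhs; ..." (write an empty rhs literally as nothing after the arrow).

ba->; bba->ab; cc->

  | cbab => cb
  | cbacaca => ccaca => aca
  | abbab => aabb
  | bcccc => bcc => b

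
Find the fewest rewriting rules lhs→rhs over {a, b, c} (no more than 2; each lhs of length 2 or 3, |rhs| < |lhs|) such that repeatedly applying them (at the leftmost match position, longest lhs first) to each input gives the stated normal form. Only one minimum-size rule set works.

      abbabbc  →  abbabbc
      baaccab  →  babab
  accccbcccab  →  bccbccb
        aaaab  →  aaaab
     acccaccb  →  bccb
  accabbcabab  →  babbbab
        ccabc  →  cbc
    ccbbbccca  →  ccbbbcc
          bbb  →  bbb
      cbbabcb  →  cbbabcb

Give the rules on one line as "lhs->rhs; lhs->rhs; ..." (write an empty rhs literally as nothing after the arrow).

acc->b; ca->

  | abbabbc
  | baaccab => babab
  | accccbcccab => bccbcccab => bccbccb
  | aaaab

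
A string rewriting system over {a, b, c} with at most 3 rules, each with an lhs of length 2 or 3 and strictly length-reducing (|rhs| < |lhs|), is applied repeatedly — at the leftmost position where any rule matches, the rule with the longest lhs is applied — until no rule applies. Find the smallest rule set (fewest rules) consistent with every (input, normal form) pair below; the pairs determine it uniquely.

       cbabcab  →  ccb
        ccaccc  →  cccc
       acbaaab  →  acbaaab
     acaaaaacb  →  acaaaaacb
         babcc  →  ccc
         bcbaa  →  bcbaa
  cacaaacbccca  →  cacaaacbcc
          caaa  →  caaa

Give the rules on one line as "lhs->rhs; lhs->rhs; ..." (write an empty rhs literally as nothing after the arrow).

  | cbabcab => cccab => ccb
  | ccaccc => cccc
  | acbaaab
  | acaaaaacb

bab->c; cca->c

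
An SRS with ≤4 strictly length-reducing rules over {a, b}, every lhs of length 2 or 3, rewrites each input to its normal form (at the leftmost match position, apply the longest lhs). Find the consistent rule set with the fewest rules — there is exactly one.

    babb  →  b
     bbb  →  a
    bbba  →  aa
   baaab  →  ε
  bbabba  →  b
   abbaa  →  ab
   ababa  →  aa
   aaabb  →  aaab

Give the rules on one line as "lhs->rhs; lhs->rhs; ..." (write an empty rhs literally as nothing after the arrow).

  | babb => b
  | bbb => a
  | bbba => aa
  | baaab => baab => bab => ε

ba->b; bab->; bb->b; bbb->a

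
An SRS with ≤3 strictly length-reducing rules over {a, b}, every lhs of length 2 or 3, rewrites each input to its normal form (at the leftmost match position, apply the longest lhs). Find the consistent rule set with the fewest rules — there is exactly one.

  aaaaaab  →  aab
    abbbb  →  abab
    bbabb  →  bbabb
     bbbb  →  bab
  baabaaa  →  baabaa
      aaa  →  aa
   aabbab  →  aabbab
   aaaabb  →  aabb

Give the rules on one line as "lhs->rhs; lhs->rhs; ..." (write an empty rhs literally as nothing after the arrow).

aaa->aa; bbb->ba

  | aaaaaab => aaaaab => aaaab => aaab => aab
  | abbbb => abab
  | bbabb
  | bbbb => bab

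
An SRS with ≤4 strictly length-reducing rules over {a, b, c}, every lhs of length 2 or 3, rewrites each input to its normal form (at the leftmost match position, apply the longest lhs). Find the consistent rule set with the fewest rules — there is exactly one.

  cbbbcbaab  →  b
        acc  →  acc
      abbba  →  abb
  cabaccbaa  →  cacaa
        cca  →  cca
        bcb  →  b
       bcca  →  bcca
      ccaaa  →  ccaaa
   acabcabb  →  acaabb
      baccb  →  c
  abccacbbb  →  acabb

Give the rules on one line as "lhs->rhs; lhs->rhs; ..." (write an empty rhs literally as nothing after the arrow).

  | cbbbcbaab => bbcbaab => bbaab => bab => b
  | acc
  | abbba => abb
  | cabaccbaa => caccbaa => cacaa

abc->a; ba->; cb->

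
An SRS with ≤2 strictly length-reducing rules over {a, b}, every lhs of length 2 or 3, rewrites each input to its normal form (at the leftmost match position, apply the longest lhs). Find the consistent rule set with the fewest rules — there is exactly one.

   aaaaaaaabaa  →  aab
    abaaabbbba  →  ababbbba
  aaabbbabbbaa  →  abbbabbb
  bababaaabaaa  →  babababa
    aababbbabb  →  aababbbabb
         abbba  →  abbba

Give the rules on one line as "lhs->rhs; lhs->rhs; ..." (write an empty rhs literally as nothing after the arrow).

  | aaaaaaaabaa => aaaaaabaa => aaaabaa => aabaa => aab
  | abaaabbbba => ababbbba
  | aaabbbabbbaa => abbbabbbaa => abbbabbb
  | bababaaabaaa => babababaaa => babababa

aaa->a; baa->b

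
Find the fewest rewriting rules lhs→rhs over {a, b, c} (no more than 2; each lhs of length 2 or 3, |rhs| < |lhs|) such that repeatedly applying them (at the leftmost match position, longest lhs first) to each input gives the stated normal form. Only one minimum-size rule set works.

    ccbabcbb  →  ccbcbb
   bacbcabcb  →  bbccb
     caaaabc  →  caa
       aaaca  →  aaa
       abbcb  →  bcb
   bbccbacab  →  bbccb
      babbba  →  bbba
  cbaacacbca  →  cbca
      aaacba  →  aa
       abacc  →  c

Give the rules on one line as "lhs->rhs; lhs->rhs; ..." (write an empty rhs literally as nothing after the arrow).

ab->; ac->

  | ccbabcbb => ccbcbb
  | bacbcabcb => bbcabcb => bbccb
  | caaaabc => caaac => caa
  | aaaca => aaa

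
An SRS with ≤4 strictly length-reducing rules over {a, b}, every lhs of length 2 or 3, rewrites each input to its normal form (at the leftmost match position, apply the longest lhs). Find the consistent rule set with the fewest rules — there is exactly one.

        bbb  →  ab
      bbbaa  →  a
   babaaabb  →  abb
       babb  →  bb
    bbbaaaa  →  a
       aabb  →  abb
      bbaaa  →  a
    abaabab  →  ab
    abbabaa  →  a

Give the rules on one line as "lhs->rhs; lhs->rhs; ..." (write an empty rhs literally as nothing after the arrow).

  | bbb => ab
  | bbbaa => abaa => aa => a
  | babaaabb => baaabb => aabb => abb
  | babb => bb

aa->a; ba->; bbb->ab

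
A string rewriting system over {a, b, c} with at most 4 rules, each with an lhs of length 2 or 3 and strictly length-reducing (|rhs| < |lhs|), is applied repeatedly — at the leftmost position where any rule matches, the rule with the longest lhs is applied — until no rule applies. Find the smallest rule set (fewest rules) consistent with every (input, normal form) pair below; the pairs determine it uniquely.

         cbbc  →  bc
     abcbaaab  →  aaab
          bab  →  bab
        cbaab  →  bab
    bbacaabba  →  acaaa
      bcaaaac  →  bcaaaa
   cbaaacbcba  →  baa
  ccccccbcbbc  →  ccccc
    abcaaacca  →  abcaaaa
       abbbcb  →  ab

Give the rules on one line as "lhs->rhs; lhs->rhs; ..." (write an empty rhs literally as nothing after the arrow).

aac->aa; bb->; cb->; cba->b

  | cbbc => bc
  | abcbaaab => abbaab => aaab
  | bab
  | cbaab => bab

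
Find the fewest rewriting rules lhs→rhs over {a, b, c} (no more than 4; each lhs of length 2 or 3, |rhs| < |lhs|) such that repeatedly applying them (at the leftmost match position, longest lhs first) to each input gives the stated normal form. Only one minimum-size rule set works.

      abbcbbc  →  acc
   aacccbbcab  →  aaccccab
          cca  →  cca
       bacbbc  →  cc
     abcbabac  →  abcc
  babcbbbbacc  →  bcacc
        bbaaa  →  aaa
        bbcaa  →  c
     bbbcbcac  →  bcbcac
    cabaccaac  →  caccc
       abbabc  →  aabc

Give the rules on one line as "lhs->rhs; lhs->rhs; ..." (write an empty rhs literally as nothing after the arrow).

ba->; bb->; caa->c

  | abbcbbc => acbbc => acc
  | aacccbbcab => aaccccab
  | cca
  | bacbbc => cbbc => cc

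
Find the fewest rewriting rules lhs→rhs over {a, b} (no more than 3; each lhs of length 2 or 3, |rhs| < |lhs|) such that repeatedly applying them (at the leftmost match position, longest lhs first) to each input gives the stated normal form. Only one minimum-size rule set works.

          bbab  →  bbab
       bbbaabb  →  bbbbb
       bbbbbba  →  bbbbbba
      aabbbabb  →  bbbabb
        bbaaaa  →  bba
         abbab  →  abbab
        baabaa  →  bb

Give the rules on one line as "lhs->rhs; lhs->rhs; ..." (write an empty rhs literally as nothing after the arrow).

  | bbab
  | bbbaabb => bbbbb
  | bbbbbba
  | aabbbabb => bbbabb

aa->; aaa->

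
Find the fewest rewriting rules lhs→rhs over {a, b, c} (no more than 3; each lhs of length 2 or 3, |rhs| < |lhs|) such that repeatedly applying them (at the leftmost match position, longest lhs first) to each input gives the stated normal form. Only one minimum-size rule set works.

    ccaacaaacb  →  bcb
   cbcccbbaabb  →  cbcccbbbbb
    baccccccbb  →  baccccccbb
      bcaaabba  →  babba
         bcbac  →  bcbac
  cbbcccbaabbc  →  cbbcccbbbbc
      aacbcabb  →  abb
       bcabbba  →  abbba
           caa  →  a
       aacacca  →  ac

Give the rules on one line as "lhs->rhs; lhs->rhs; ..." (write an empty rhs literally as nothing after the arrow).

aa->b; bca->a; ca->

  | ccaacaaacb => cacaaacb => caaacb => aacb => bcb
  | cbcccbbaabb => cbcccbbbbb
  | baccccccbb
  | bcaaabba => aaabba => babba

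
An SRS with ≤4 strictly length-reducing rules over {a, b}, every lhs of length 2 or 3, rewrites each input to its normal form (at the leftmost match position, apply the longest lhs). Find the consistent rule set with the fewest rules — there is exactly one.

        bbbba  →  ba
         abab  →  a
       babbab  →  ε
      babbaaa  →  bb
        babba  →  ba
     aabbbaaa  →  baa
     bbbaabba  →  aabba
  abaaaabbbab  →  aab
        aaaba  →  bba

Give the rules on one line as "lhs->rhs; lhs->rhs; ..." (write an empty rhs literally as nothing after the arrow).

  | bbbba => ba
  | abab => a
  | babbab => bab => ε
  | babbaaa => baaa => bb

aaa->b; bab->; bbb->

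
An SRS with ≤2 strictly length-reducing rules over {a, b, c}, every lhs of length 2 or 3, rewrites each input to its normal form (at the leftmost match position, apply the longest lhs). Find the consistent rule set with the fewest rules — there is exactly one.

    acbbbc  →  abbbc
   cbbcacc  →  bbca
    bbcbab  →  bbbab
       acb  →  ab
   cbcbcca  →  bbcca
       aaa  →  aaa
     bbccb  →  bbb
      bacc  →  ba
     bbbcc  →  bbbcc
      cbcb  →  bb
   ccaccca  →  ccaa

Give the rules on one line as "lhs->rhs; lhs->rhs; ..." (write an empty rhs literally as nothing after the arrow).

ac->a; cb->b

  | acbbbc => abbbc
  | cbbcacc => bbcacc => bbcac => bbca
  | bbcbab => bbbab
  | acb => ab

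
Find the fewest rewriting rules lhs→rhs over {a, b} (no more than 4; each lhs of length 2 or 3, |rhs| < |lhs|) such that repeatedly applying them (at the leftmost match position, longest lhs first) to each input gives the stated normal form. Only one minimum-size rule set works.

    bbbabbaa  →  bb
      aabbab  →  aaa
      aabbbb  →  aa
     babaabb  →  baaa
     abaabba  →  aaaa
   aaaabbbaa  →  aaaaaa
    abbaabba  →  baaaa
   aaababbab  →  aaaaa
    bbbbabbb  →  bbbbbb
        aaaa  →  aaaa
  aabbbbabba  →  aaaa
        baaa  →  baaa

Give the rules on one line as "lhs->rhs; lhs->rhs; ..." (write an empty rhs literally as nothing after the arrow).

  | bbbabbaa => bbbbaa => bbba => bb
  | aabbab => abaab => aaab => aaa
  | aabbbb => ababb => aabb => aba => aa
  | babaabb => baaabb => baaba => baaa

ab->a; abb->ba; bba->b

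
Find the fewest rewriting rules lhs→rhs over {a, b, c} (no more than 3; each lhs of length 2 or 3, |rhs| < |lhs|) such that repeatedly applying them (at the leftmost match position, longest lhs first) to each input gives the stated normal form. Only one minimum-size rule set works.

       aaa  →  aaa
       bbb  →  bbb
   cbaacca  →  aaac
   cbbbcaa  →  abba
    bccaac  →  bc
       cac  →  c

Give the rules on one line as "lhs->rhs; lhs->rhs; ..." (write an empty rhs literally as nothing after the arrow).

ca->; cb->a

  | aaa
  | bbb
  | cbaacca => aaacca => aaac
  | cbbbcaa => abbcaa => abba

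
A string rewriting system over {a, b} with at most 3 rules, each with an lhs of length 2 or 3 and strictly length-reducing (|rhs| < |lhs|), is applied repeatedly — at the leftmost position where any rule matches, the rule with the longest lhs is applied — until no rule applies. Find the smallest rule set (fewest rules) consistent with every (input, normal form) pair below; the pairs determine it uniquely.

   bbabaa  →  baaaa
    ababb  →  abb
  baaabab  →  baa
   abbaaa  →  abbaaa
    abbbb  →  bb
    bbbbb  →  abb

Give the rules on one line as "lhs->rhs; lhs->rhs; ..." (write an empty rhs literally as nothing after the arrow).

aab->bb; bab->aa; bbb->a

  | bbabaa => baaaa
  | ababb => aaab => abb
  | baaabab => babbab => aabab => bbab => baa
  | abbaaa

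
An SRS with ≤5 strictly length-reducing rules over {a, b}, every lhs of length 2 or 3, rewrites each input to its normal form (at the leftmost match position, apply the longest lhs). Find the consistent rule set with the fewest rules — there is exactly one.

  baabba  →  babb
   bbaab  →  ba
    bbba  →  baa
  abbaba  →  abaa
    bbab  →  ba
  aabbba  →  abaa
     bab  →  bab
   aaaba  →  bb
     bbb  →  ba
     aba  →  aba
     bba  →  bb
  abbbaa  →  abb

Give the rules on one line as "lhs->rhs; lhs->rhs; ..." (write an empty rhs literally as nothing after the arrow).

aaa->b; aab->ab; bba->bb; bbb->ba

  | baabba => babba => babb
  | bbaab => bbab => bbb => ba
  | bbba => baa
  | abbaba => abbba => abaa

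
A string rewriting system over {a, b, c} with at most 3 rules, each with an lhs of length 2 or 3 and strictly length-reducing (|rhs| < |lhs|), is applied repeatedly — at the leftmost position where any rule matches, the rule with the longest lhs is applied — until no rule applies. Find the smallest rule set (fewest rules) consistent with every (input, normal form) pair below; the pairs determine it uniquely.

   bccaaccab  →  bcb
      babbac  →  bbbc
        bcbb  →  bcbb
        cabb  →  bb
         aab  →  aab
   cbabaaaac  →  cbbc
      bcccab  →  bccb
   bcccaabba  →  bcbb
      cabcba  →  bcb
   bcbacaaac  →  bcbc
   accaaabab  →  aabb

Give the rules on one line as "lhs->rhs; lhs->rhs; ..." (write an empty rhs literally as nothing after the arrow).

ba->b; ca->

  | bccaaccab => bcaccab => bccab => bcb
  | babbac => bbbac => bbbc
  | bcbb
  | cabb => bb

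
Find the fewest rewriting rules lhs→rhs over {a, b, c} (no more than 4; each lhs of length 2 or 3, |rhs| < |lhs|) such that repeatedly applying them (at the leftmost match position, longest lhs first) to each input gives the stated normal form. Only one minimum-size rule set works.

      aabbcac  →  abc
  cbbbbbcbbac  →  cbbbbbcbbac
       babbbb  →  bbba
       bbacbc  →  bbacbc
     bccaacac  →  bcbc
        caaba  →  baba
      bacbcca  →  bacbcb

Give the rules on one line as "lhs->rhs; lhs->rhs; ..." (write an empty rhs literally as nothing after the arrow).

abb->ba; aca->; ca->b

  | aabbcac => abacac => abc
  | cbbbbbcbbac
  | babbbb => bbabb => bbba
  | bbacbc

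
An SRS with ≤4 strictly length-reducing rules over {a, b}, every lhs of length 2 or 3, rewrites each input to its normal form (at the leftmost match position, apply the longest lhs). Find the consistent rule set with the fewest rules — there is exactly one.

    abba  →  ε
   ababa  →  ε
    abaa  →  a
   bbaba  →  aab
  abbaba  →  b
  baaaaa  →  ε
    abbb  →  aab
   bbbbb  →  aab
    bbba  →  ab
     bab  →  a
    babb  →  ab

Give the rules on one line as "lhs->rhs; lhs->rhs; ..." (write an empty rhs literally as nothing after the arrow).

  | abba => aaa => ε
  | ababa => abba => aaa => ε
  | abaa => a
  | bbaba => aaba => aab

aaa->; ba->b; baa->; bb->a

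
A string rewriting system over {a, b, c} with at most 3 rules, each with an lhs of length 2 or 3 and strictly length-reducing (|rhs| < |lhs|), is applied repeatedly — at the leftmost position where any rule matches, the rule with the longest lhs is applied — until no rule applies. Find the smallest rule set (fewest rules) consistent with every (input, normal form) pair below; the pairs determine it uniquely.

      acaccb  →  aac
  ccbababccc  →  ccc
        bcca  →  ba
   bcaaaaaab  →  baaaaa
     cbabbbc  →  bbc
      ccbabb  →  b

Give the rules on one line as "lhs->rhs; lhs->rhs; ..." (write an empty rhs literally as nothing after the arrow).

ab->; ca->a; cb->

  | acaccb => aaccb => aac
  | ccbababccc => cababccc => ababccc => abccc => ccc
  | bcca => bca => ba
  | bcaaaaaab => baaaaaab => baaaaa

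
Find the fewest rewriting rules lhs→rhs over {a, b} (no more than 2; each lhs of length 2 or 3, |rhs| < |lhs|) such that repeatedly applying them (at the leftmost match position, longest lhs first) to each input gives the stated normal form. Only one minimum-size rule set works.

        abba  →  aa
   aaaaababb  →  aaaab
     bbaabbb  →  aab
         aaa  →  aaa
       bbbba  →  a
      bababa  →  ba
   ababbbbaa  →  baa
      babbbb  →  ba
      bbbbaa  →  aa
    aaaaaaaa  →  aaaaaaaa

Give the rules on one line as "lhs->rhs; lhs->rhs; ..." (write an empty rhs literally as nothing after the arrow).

  | abba => aa
  | aaaaababb => aaaabbb => aaaab
  | bbaabbb => aabbb => aab
  | aaa

aba->b; bb->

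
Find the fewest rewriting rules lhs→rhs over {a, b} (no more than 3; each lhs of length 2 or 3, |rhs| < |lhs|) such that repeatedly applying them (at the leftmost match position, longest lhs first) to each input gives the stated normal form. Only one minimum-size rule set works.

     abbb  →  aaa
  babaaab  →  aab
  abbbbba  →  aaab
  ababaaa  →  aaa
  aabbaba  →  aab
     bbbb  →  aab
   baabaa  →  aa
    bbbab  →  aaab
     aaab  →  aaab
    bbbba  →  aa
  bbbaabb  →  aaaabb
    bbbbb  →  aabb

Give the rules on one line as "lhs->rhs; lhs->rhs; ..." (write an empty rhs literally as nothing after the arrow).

ba->; bbb->aa

  | abbb => aaa
  | babaaab => baaab => aab
  | abbbbba => aaabba => aaab
  | ababaaa => abaaa => aaa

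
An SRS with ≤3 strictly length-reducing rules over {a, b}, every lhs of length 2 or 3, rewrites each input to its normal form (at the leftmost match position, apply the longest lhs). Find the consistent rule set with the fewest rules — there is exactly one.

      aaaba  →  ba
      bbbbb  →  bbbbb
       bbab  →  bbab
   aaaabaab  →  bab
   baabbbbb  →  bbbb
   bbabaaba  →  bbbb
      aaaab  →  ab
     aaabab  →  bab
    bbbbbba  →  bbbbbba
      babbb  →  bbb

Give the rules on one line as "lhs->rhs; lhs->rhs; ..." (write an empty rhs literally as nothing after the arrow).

aaa->; aba->b; abb->b

  | aaaba => ba
  | bbbbb
  | bbab
  | aaaabaab => abaab => bab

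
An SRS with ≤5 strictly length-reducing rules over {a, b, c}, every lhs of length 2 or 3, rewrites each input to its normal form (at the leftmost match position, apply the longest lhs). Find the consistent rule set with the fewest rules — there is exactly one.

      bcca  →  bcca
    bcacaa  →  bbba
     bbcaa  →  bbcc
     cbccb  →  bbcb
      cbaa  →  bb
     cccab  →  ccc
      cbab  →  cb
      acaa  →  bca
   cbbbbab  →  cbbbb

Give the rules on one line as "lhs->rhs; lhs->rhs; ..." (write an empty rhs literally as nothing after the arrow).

  | bcca
  | bcacaa => bcbca => bbba
  | bbcaa => bbcc
  | cbccb => bbcb

aa->c; ab->; aca->bc; cbc->bb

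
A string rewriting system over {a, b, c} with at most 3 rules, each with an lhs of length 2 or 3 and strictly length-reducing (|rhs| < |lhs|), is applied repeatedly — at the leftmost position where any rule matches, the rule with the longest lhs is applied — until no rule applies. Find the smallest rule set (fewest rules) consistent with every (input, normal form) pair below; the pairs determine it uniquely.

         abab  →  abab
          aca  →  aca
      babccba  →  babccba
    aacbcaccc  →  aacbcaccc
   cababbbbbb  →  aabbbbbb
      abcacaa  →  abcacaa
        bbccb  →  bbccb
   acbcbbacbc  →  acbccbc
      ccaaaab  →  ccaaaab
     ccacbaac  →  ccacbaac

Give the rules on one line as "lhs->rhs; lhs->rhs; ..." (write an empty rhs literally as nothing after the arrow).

  | abab
  | aca
  | babccba
  | aacbcaccc

bba->; cab->a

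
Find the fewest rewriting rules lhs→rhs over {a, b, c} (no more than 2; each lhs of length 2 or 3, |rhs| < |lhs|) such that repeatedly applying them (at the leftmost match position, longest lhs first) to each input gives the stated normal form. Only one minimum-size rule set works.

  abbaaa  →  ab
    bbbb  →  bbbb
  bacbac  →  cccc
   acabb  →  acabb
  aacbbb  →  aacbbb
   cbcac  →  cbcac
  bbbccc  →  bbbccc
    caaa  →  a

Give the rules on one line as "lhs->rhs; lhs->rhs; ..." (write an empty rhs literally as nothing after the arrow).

ba->c; caa->

  | abbaaa => abcaa => ab
  | bbbb
  | bacbac => ccbac => cccc
  | acabb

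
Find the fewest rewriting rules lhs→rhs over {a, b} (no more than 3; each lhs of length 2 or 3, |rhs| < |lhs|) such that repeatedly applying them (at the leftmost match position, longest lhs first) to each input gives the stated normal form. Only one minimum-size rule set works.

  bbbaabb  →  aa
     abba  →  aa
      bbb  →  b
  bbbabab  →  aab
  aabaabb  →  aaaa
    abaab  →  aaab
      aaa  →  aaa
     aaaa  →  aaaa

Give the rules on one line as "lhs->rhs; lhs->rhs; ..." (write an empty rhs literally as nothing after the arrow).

  | bbbaabb => baabb => aabb => aa
  | abba => aa
  | bbb => b
  | bbbabab => babab => abab => aab

ba->a; bb->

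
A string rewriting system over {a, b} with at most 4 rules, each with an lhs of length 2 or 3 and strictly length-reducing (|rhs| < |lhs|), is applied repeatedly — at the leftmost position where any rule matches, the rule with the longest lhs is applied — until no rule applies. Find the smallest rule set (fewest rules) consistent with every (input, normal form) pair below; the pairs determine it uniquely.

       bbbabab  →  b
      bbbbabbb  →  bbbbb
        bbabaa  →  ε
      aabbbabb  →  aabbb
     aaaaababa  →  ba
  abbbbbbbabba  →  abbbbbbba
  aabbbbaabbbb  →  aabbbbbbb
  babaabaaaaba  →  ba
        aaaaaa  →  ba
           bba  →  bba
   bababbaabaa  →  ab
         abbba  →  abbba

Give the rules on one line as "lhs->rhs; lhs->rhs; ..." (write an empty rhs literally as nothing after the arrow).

  | bbbabab => bbab => b
  | bbbbabbb => bbbbb
  | bbabaa => baa => ε
  | aabbbabb => aabbb

aaa->bb; baa->; bab->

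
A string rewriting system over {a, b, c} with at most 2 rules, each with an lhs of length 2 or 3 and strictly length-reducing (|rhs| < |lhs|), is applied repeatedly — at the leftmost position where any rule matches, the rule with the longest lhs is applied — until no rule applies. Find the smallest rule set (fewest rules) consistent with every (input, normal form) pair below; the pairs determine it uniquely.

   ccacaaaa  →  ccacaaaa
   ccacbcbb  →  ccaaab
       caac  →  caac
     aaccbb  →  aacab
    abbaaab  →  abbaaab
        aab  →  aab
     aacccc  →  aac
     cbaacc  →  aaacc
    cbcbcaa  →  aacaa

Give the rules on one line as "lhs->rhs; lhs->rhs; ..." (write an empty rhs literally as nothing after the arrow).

cb->a; ccc->

  | ccacaaaa
  | ccacbcbb => ccaacbb => ccaaab
  | caac
  | aaccbb => aacab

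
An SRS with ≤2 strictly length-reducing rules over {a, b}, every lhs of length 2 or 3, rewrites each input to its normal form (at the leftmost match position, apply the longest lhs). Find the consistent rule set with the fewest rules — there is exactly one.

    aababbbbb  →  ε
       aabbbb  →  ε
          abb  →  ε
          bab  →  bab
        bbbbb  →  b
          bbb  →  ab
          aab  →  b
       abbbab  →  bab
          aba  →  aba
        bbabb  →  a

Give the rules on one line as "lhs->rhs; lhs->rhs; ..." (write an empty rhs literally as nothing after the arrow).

aa->; bb->a

  | aababbbbb => babbbbb => baabbb => bbbb => abb => aa => ε
  | aabbbb => bbbb => abb => aa => ε
  | abb => aa => ε
  | bab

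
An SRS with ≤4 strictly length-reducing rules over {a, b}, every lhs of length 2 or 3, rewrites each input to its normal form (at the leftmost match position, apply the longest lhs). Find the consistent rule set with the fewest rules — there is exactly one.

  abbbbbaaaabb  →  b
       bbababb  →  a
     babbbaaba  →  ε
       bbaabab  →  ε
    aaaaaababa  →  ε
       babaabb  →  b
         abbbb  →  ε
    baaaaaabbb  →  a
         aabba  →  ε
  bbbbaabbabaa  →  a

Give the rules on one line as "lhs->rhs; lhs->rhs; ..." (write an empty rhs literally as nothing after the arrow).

aa->; ab->; ba->; bb->a

  | abbbbbaaaabb => bbbbaaaabb => abbaaaabb => baaaabb => aaabb => abb => b
  | bbababb => aababb => babb => bb => a
  | babbbaaba => bbbaaba => abaaba => aaba => ba => ε
  | bbaabab => aaabab => abab => ab => ε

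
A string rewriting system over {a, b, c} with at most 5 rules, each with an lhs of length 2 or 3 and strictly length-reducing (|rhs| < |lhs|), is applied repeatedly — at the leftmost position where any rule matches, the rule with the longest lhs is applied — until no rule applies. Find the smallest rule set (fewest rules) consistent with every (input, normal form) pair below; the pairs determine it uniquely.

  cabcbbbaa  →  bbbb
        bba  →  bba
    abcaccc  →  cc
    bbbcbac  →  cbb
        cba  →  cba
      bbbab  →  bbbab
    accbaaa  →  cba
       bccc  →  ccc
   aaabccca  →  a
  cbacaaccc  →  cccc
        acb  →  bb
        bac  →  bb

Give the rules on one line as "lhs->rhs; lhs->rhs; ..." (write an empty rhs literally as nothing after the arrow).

aa->; ac->b; bc->c; ca->a

  | cabcbbbaa => abcbbbaa => acbbbaa => bbbbaa => bbbb
  | bba
  | abcaccc => acaccc => baccc => bbcc => bcc => cc
  | bbbcbac => bbcbac => bcbac => cbac => cbb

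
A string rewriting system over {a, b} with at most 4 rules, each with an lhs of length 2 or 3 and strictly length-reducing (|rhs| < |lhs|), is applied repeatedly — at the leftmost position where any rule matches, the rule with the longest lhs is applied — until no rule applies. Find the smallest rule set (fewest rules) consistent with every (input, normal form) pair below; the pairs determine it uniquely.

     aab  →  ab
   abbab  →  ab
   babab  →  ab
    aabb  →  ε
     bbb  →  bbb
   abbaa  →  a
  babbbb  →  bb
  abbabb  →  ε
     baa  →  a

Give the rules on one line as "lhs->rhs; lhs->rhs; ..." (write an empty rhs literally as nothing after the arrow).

  | aab => ab
  | abbab => ab
  | babab => abab => aab => ab
  | aabb => abb => ε

aa->a; abb->; ba->a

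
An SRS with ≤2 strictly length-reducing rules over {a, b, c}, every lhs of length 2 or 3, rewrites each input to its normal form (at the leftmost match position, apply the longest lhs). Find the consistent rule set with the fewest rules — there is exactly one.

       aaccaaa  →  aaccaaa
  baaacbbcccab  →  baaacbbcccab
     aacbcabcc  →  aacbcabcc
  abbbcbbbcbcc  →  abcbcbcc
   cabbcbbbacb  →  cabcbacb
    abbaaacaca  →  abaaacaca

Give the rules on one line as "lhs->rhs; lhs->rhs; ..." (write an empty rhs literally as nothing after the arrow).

abb->ab; bbb->b

  | aaccaaa
  | baaacbbcccab
  | aacbcabcc
  | abbbcbbbcbcc => abbcbbbcbcc => abcbbbcbcc => abcbcbcc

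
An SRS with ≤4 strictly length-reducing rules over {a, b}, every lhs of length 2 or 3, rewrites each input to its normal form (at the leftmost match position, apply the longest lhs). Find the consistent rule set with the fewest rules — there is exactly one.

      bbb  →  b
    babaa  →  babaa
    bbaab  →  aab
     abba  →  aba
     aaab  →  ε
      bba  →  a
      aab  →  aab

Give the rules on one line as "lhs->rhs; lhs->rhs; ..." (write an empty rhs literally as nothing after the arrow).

  | bbb => b
  | babaa
  | bbaab => aab
  | abba => aba

aaa->b; abb->ab; bb->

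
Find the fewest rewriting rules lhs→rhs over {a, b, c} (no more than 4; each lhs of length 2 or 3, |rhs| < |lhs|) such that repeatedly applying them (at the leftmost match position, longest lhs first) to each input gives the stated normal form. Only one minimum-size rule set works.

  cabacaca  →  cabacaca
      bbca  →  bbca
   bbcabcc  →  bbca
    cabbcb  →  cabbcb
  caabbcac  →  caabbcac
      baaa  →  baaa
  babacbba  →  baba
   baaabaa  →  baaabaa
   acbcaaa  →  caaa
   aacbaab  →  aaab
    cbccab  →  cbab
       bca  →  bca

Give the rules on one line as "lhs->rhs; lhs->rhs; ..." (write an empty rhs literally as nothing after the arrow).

  | cabacaca
  | bbca
  | bbcabcc => bbcacc => bbca
  | cabbcb

abc->ac; acb->cc; cc->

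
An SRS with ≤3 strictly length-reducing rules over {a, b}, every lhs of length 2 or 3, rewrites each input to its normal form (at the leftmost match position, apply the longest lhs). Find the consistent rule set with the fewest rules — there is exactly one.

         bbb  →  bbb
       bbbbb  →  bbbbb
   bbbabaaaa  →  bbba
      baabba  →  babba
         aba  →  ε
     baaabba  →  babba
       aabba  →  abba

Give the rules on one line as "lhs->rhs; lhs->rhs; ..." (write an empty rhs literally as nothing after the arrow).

aa->a; aba->

  | bbb
  | bbbbb
  | bbbabaaaa => bbbaaa => bbbaa => bbba
  | baabba => babba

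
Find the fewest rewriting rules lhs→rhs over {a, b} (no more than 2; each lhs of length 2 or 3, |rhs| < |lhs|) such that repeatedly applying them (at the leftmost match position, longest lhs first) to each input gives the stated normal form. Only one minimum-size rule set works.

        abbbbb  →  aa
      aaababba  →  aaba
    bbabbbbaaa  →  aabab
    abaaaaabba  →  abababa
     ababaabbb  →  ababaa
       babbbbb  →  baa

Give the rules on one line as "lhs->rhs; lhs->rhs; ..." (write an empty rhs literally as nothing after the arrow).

  | abbbbb => aabbb => aaab => abb => aa
  | aaababba => abbabba => aaabba => abbba => aaba
  | bbabbbbaaa => aabbbbaaa => aaabbaaa => abbbaaa => aabaaa => aabab
  | abaaaaabba => ababaabba => ababaaaa => abababa

aaa->ab; bb->a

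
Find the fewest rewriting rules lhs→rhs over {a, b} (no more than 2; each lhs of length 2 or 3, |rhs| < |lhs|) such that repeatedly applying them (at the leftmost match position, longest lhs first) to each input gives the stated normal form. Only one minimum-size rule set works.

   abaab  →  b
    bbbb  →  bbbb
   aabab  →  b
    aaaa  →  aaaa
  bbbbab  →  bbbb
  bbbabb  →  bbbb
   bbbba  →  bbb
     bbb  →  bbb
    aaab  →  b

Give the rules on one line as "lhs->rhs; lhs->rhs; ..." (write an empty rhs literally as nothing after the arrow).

  | abaab => baab => ab => b
  | bbbb
  | aabab => abab => bab => b
  | aaaa

ab->b; ba->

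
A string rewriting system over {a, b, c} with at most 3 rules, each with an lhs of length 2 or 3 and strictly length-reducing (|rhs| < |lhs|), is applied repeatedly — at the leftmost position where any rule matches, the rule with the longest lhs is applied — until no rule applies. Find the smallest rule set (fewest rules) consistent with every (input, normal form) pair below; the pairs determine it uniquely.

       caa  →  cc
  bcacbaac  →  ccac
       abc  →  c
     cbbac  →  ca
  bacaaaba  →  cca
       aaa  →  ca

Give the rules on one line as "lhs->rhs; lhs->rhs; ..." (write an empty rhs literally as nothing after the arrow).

  | caa => cc
  | bcacbaac => aacbaac => ccbaac => ccac
  | abc => aa => c
  | cbbac => cbc => ca

aa->c; ba->; bc->a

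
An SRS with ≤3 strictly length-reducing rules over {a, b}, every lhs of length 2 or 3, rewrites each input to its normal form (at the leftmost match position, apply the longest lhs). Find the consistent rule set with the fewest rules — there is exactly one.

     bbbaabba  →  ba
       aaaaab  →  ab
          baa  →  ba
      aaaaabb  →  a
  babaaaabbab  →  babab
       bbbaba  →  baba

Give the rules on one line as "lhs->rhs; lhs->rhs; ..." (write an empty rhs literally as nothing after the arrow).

aa->a; bb->

  | bbbaabba => baabba => babba => baa => ba
  | aaaaab => aaaab => aaab => aab => ab
  | baa => ba
  | aaaaabb => aaaabb => aaabb => aabb => abb => a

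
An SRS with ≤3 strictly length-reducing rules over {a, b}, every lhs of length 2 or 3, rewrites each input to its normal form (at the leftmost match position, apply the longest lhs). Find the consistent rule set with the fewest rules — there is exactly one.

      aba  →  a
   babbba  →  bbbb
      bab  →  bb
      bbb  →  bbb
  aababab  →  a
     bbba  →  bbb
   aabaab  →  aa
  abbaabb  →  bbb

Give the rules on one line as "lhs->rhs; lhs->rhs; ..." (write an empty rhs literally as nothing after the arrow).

ab->; ba->b

  | aba => a
  | babbba => bbbba => bbbb
  | bab => bb
  | bbb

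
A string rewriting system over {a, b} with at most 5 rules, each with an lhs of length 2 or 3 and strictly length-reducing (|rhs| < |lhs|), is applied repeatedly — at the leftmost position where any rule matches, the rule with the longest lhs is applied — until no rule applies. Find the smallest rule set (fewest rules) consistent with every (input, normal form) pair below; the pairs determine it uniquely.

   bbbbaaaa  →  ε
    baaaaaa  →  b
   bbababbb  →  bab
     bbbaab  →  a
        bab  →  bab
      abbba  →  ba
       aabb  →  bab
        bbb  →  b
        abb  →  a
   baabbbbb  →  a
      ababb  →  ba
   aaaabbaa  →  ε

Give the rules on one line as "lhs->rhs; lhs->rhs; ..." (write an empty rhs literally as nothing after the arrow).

  | bbbbaaaa => bbaaaa => aaaa => aa => ε
  | baaaaaa => baaaa => baa => b
  | bbababbb => ababbb => babbb => bab
  | bbbaab => baab => bba => a

aa->; aab->ba; aba->ba; bb->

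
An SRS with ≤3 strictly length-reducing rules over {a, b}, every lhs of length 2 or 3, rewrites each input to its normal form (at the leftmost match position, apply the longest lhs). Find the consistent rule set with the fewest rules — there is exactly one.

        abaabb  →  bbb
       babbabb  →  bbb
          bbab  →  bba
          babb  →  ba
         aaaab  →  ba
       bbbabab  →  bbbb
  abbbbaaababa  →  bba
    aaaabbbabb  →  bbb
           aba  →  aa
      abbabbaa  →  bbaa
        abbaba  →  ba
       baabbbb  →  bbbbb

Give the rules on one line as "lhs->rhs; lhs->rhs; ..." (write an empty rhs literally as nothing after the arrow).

aaa->b; aab->b; ab->a

  | abaabb => aaabb => bbb
  | babbabb => bababb => baabb => bbb
  | bbab => bba
  | babb => bab => ba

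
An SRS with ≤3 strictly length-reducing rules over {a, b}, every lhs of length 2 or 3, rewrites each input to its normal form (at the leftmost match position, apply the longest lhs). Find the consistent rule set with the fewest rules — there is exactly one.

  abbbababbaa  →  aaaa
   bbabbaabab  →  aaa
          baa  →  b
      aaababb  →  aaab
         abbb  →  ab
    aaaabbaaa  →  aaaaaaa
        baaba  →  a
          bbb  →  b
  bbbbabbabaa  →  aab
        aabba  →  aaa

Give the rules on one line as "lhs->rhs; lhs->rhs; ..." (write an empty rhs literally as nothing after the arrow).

ba->b; bb->

  | abbbababbaa => abababbaa => abbabbaa => aabbaa => aaaa
  | bbabbaabab => abbaabab => aaabab => aaabb => aaa
  | baa => ba => b
  | aaababb => aaabbb => aaab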